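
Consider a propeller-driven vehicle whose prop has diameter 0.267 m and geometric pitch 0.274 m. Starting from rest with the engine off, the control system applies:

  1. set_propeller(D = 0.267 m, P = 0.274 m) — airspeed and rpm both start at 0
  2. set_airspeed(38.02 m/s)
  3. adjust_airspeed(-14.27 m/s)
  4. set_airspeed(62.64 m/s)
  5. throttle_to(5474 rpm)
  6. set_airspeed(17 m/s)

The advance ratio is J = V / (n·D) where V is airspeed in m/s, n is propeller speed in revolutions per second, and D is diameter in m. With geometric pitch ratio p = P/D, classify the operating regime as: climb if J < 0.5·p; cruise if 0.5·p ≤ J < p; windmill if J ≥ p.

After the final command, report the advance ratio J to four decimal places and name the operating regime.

set_propeller: D = 0.267 m, P = 0.274 m (p = P/D = 1.026217); state ← (V=0, rpm=0)
set_airspeed(38.02): V ← 38.02 m/s
adjust_airspeed(-14.27): V ← 38.02 -14.27 = 23.75 m/s
set_airspeed(62.64): V ← 62.64 m/s
throttle_to(5474): rpm ← 5474
set_airspeed(17): V ← 17 m/s
final state: V = 17 m/s, rpm = 5474 → n = rpm/60 = 91.233333 rev/s
J = V / (n·D) = 17 / (91.233333 × 0.267) = 0.697885
regime bands: climb J<0.5131 | cruise [0.5131, 1.0262) | windmill J≥1.0262
J = 0.6979 → cruise

J = 0.6979, regime = cruise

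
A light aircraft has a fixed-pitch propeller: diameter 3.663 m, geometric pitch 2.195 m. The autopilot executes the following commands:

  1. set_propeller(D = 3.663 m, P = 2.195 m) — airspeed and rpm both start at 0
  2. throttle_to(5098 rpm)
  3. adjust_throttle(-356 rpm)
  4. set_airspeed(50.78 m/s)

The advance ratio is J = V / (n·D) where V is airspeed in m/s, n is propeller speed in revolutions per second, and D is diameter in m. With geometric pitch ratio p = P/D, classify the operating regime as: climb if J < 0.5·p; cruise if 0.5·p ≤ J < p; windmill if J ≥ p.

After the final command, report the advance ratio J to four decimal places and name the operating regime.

J = 0.1754, regime = climb

set_propeller: D = 3.663 m, P = 2.195 m (p = P/D = 0.599236); state ← (V=0, rpm=0)
throttle_to(5098): rpm ← 5098
adjust_throttle(-356): rpm ← 5098 -356 = 4742
set_airspeed(50.78): V ← 50.78 m/s
final state: V = 50.78 m/s, rpm = 4742 → n = rpm/60 = 79.033333 rev/s
J = V / (n·D) = 50.78 / (79.033333 × 3.663) = 0.175406
regime bands: climb J<0.2996 | cruise [0.2996, 0.5992) | windmill J≥0.5992
J = 0.1754 → climb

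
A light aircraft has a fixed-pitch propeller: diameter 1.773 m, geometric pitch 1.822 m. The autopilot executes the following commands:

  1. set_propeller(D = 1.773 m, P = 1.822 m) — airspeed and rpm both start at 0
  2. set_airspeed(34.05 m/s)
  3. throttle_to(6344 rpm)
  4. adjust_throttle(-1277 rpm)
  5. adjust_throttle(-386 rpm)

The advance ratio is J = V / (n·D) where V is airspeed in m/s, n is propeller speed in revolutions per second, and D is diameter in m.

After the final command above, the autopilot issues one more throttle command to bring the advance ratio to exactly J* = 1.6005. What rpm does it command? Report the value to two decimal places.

rpm = 719.95

set_propeller: D = 1.773 m, P = 1.822 m (p = P/D = 1.027637); state ← (V=0, rpm=0)
set_airspeed(34.05): V ← 34.05 m/s
throttle_to(6344): rpm ← 6344
adjust_throttle(-1277): rpm ← 6344 -1277 = 5067
adjust_throttle(-386): rpm ← 5067 -386 = 4681
final state: V = 34.05 m/s, rpm = 4681 → n = rpm/60 = 78.016667 rev/s
target J* = 1.6005; solve J* = V/(n·D) for n: n = V/(J*·D) = 34.05/(1.6005 × 1.773) = 11.999211 rev/s
rpm = 60·n = 719.952680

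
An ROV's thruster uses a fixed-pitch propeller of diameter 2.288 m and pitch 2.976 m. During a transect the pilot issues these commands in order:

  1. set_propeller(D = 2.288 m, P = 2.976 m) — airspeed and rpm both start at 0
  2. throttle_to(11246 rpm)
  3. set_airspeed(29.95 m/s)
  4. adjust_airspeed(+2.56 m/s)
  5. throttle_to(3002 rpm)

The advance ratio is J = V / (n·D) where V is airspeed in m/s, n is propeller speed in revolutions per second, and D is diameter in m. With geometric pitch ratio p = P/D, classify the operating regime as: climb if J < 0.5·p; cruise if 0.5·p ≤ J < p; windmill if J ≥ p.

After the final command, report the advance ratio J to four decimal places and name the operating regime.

set_propeller: D = 2.288 m, P = 2.976 m (p = P/D = 1.300699); state ← (V=0, rpm=0)
throttle_to(11246): rpm ← 11246
set_airspeed(29.95): V ← 29.95 m/s
adjust_airspeed(+2.56): V ← 29.95 +2.56 = 32.51 m/s
throttle_to(3002): rpm ← 3002
final state: V = 32.51 m/s, rpm = 3002 → n = rpm/60 = 50.033333 rev/s
J = V / (n·D) = 32.51 / (50.033333 × 2.288) = 0.283989
regime bands: climb J<0.6503 | cruise [0.6503, 1.3007) | windmill J≥1.3007
J = 0.2840 → climb

J = 0.2840, regime = climb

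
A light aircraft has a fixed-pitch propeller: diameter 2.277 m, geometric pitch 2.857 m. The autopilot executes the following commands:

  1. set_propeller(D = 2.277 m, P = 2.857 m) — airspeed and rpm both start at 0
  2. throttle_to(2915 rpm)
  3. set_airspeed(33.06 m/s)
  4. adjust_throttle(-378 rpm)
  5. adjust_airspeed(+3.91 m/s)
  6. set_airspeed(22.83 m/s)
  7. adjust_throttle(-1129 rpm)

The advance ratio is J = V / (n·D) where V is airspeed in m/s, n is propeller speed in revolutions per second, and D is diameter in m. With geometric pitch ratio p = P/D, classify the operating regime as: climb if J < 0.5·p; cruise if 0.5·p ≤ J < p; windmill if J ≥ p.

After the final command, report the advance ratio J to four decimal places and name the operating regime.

J = 0.4273, regime = climb

set_propeller: D = 2.277 m, P = 2.857 m (p = P/D = 1.254721); state ← (V=0, rpm=0)
throttle_to(2915): rpm ← 2915
set_airspeed(33.06): V ← 33.06 m/s
adjust_throttle(-378): rpm ← 2915 -378 = 2537
adjust_airspeed(+3.91): V ← 33.06 +3.91 = 36.97 m/s
set_airspeed(22.83): V ← 22.83 m/s
adjust_throttle(-1129): rpm ← 2537 -1129 = 1408
final state: V = 22.83 m/s, rpm = 1408 → n = rpm/60 = 23.466667 rev/s
J = V / (n·D) = 22.83 / (23.466667 × 2.277) = 0.427259
regime bands: climb J<0.6274 | cruise [0.6274, 1.2547) | windmill J≥1.2547
J = 0.4273 → climb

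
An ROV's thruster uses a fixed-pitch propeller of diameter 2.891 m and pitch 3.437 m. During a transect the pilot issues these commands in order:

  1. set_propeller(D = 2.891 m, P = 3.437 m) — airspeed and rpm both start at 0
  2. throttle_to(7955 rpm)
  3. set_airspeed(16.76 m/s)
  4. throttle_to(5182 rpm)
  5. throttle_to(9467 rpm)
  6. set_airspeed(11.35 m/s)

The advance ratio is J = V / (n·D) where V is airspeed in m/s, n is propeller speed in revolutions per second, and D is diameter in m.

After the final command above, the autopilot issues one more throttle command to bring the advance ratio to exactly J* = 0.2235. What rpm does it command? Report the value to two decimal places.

set_propeller: D = 2.891 m, P = 3.437 m (p = P/D = 1.188862); state ← (V=0, rpm=0)
throttle_to(7955): rpm ← 7955
set_airspeed(16.76): V ← 16.76 m/s
throttle_to(5182): rpm ← 5182
throttle_to(9467): rpm ← 9467
set_airspeed(11.35): V ← 11.35 m/s
final state: V = 11.35 m/s, rpm = 9467 → n = rpm/60 = 157.783333 rev/s
target J* = 0.2235; solve J* = V/(n·D) for n: n = V/(J*·D) = 11.35/(0.2235 × 2.891) = 17.565893 rev/s
rpm = 60·n = 1053.953603

rpm = 1053.95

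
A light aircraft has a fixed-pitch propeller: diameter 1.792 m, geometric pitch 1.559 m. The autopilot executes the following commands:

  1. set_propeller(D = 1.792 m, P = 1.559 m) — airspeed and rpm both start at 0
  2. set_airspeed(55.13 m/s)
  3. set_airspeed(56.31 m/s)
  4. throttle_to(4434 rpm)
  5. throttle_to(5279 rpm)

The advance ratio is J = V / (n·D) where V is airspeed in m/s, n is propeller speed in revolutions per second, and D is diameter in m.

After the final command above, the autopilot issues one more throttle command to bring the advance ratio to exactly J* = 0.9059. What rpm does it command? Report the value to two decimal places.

rpm = 2081.22

set_propeller: D = 1.792 m, P = 1.559 m (p = P/D = 0.869978); state ← (V=0, rpm=0)
set_airspeed(55.13): V ← 55.13 m/s
set_airspeed(56.31): V ← 56.31 m/s
throttle_to(4434): rpm ← 4434
throttle_to(5279): rpm ← 5279
final state: V = 56.31 m/s, rpm = 5279 → n = rpm/60 = 87.983333 rev/s
target J* = 0.9059; solve J* = V/(n·D) for n: n = V/(J*·D) = 56.31/(0.9059 × 1.792) = 34.687042 rev/s
rpm = 60·n = 2081.222502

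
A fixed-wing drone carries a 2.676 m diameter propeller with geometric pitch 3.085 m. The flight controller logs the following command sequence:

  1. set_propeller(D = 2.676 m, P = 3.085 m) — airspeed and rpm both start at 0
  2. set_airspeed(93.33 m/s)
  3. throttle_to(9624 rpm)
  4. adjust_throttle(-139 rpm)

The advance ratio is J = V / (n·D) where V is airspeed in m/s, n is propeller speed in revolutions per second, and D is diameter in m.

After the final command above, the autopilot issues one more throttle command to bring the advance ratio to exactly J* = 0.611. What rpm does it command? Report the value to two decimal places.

set_propeller: D = 2.676 m, P = 3.085 m (p = P/D = 1.152840); state ← (V=0, rpm=0)
set_airspeed(93.33): V ← 93.33 m/s
throttle_to(9624): rpm ← 9624
adjust_throttle(-139): rpm ← 9624 -139 = 9485
final state: V = 93.33 m/s, rpm = 9485 → n = rpm/60 = 158.083333 rev/s
target J* = 0.611; solve J* = V/(n·D) for n: n = V/(J*·D) = 93.33/(0.611 × 2.676) = 57.081312 rev/s
rpm = 60·n = 3424.878718

rpm = 3424.88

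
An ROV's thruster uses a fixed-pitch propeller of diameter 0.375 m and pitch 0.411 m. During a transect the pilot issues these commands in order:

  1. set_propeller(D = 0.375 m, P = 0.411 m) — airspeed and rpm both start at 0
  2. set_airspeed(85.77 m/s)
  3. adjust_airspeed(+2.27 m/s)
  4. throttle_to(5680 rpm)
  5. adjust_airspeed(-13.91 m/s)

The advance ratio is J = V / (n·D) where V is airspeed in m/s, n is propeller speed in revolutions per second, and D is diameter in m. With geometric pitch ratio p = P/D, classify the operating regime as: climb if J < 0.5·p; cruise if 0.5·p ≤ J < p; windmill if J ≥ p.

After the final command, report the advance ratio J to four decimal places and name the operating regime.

set_propeller: D = 0.375 m, P = 0.411 m (p = P/D = 1.096000); state ← (V=0, rpm=0)
set_airspeed(85.77): V ← 85.77 m/s
adjust_airspeed(+2.27): V ← 85.77 +2.27 = 88.04 m/s
throttle_to(5680): rpm ← 5680
adjust_airspeed(-13.91): V ← 88.04 -13.91 = 74.13 m/s
final state: V = 74.13 m/s, rpm = 5680 → n = rpm/60 = 94.666667 rev/s
J = V / (n·D) = 74.13 / (94.666667 × 0.375) = 2.088169
regime bands: climb J<0.5480 | cruise [0.5480, 1.0960) | windmill J≥1.0960
J = 2.0882 → windmill

J = 2.0882, regime = windmill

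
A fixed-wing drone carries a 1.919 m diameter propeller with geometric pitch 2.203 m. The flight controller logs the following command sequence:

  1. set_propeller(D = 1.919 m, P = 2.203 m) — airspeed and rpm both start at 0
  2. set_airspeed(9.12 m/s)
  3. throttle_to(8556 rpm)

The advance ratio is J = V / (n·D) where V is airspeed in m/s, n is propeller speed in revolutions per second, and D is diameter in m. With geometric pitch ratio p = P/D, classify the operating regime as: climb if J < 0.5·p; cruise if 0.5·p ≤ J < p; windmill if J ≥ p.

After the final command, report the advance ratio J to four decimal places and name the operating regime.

J = 0.0333, regime = climb

set_propeller: D = 1.919 m, P = 2.203 m (p = P/D = 1.147994); state ← (V=0, rpm=0)
set_airspeed(9.12): V ← 9.12 m/s
throttle_to(8556): rpm ← 8556
final state: V = 9.12 m/s, rpm = 8556 → n = rpm/60 = 142.600000 rev/s
J = V / (n·D) = 9.12 / (142.600000 × 1.919) = 0.033327
regime bands: climb J<0.5740 | cruise [0.5740, 1.1480) | windmill J≥1.1480
J = 0.0333 → climb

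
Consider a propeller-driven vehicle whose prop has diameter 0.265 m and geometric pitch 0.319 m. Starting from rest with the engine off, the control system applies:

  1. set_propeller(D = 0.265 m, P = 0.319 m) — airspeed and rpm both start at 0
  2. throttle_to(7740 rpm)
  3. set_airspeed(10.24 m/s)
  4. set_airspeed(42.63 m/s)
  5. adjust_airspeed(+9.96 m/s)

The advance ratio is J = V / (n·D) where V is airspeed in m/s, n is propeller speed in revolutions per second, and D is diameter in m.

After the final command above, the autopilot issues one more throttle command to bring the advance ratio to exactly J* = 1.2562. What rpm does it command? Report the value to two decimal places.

set_propeller: D = 0.265 m, P = 0.319 m (p = P/D = 1.203774); state ← (V=0, rpm=0)
throttle_to(7740): rpm ← 7740
set_airspeed(10.24): V ← 10.24 m/s
set_airspeed(42.63): V ← 42.63 m/s
adjust_airspeed(+9.96): V ← 42.63 +9.96 = 52.59 m/s
final state: V = 52.59 m/s, rpm = 7740 → n = rpm/60 = 129.000000 rev/s
target J* = 1.2562; solve J* = V/(n·D) for n: n = V/(J*·D) = 52.59/(1.2562 × 0.265) = 157.978690 rev/s
rpm = 60·n = 9478.721391

rpm = 9478.72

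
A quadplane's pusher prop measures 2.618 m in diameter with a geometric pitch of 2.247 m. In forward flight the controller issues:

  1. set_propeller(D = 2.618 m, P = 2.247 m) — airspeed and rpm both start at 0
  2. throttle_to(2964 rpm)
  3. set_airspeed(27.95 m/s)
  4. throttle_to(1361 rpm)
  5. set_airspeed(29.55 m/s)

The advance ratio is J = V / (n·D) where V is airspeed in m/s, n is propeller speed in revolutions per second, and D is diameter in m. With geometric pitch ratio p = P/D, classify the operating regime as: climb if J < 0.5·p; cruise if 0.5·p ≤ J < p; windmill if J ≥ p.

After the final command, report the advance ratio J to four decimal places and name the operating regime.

J = 0.4976, regime = cruise

set_propeller: D = 2.618 m, P = 2.247 m (p = P/D = 0.858289); state ← (V=0, rpm=0)
throttle_to(2964): rpm ← 2964
set_airspeed(27.95): V ← 27.95 m/s
throttle_to(1361): rpm ← 1361
set_airspeed(29.55): V ← 29.55 m/s
final state: V = 29.55 m/s, rpm = 1361 → n = rpm/60 = 22.683333 rev/s
J = V / (n·D) = 29.55 / (22.683333 × 2.618) = 0.497601
regime bands: climb J<0.4291 | cruise [0.4291, 0.8583) | windmill J≥0.8583
J = 0.4976 → cruise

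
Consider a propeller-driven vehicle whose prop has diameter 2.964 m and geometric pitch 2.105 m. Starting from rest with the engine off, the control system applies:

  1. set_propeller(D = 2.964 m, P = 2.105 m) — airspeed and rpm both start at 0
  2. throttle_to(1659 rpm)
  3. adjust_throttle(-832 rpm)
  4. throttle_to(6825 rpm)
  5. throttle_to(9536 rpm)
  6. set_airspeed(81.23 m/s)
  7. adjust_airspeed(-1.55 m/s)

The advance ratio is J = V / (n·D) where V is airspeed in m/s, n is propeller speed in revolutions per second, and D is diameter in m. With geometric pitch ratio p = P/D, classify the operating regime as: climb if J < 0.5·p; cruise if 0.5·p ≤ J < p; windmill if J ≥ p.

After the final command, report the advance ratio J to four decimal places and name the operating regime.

J = 0.1691, regime = climb

set_propeller: D = 2.964 m, P = 2.105 m (p = P/D = 0.710189); state ← (V=0, rpm=0)
throttle_to(1659): rpm ← 1659
adjust_throttle(-832): rpm ← 1659 -832 = 827
throttle_to(6825): rpm ← 6825
throttle_to(9536): rpm ← 9536
set_airspeed(81.23): V ← 81.23 m/s
adjust_airspeed(-1.55): V ← 81.23 -1.55 = 79.68 m/s
final state: V = 79.68 m/s, rpm = 9536 → n = rpm/60 = 158.933333 rev/s
J = V / (n·D) = 79.68 / (158.933333 × 2.964) = 0.169144
regime bands: climb J<0.3551 | cruise [0.3551, 0.7102) | windmill J≥0.7102
J = 0.1691 → climb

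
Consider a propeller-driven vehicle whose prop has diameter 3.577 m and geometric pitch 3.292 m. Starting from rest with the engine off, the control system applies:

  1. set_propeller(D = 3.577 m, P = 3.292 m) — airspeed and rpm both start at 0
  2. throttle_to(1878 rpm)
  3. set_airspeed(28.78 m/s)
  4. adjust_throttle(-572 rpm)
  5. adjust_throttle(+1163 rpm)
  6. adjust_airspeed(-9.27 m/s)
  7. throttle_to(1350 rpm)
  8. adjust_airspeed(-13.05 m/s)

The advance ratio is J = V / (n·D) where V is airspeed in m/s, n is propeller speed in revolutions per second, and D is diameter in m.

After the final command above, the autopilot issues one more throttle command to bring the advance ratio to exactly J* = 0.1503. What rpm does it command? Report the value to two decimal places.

set_propeller: D = 3.577 m, P = 3.292 m (p = P/D = 0.920324); state ← (V=0, rpm=0)
throttle_to(1878): rpm ← 1878
set_airspeed(28.78): V ← 28.78 m/s
adjust_throttle(-572): rpm ← 1878 -572 = 1306
adjust_throttle(+1163): rpm ← 1306 +1163 = 2469
adjust_airspeed(-9.27): V ← 28.78 -9.27 = 19.51 m/s
throttle_to(1350): rpm ← 1350
adjust_airspeed(-13.05): V ← 19.51 -13.05 = 6.46 m/s
final state: V = 6.46 m/s, rpm = 1350 → n = rpm/60 = 22.500000 rev/s
target J* = 0.1503; solve J* = V/(n·D) for n: n = V/(J*·D) = 6.46/(0.1503 × 3.577) = 12.015853 rev/s
rpm = 60·n = 720.951164

rpm = 720.95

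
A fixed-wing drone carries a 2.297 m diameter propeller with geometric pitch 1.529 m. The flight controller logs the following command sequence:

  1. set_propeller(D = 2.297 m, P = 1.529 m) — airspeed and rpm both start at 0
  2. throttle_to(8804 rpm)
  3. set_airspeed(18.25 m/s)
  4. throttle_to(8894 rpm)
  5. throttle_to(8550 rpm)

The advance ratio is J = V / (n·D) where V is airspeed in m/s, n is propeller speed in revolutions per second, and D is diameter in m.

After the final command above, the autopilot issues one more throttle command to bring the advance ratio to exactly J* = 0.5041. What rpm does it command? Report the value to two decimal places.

rpm = 945.66

set_propeller: D = 2.297 m, P = 1.529 m (p = P/D = 0.665651); state ← (V=0, rpm=0)
throttle_to(8804): rpm ← 8804
set_airspeed(18.25): V ← 18.25 m/s
throttle_to(8894): rpm ← 8894
throttle_to(8550): rpm ← 8550
final state: V = 18.25 m/s, rpm = 8550 → n = rpm/60 = 142.500000 rev/s
target J* = 0.5041; solve J* = V/(n·D) for n: n = V/(J*·D) = 18.25/(0.5041 × 2.297) = 15.761051 rev/s
rpm = 60·n = 945.663064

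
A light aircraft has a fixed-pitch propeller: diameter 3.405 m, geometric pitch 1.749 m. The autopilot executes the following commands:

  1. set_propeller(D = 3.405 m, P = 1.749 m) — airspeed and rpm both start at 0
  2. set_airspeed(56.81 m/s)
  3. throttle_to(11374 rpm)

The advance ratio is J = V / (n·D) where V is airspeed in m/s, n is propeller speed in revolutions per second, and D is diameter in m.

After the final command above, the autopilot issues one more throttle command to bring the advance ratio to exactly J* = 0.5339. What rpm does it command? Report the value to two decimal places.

rpm = 1874.99

set_propeller: D = 3.405 m, P = 1.749 m (p = P/D = 0.513656); state ← (V=0, rpm=0)
set_airspeed(56.81): V ← 56.81 m/s
throttle_to(11374): rpm ← 11374
final state: V = 56.81 m/s, rpm = 11374 → n = rpm/60 = 189.566667 rev/s
target J* = 0.5339; solve J* = V/(n·D) for n: n = V/(J*·D) = 56.81/(0.5339 × 3.405) = 31.249837 rev/s
rpm = 60·n = 1874.990202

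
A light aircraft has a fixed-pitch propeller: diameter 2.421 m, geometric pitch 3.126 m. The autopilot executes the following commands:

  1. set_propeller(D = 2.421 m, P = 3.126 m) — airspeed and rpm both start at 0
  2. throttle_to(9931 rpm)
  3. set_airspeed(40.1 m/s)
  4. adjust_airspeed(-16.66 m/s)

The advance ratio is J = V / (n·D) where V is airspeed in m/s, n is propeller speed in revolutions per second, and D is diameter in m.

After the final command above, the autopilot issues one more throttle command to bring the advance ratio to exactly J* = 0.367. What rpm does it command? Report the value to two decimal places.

set_propeller: D = 2.421 m, P = 3.126 m (p = P/D = 1.291202); state ← (V=0, rpm=0)
throttle_to(9931): rpm ← 9931
set_airspeed(40.1): V ← 40.1 m/s
adjust_airspeed(-16.66): V ← 40.1 -16.66 = 23.44 m/s
final state: V = 23.44 m/s, rpm = 9931 → n = rpm/60 = 165.516667 rev/s
target J* = 0.367; solve J* = V/(n·D) for n: n = V/(J*·D) = 23.44/(0.367 × 2.421) = 26.381334 rev/s
rpm = 60·n = 1582.880045

rpm = 1582.88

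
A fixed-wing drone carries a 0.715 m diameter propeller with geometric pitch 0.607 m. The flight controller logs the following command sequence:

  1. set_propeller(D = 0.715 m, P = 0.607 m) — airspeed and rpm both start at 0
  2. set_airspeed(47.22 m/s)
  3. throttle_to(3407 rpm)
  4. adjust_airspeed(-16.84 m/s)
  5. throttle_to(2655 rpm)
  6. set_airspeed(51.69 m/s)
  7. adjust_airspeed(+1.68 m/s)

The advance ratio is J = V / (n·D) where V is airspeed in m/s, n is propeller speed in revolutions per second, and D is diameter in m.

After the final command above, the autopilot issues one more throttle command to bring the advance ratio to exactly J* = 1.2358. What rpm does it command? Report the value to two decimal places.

set_propeller: D = 0.715 m, P = 0.607 m (p = P/D = 0.848951); state ← (V=0, rpm=0)
set_airspeed(47.22): V ← 47.22 m/s
throttle_to(3407): rpm ← 3407
adjust_airspeed(-16.84): V ← 47.22 -16.84 = 30.38 m/s
throttle_to(2655): rpm ← 2655
set_airspeed(51.69): V ← 51.69 m/s
adjust_airspeed(+1.68): V ← 51.69 +1.68 = 53.37 m/s
final state: V = 53.37 m/s, rpm = 2655 → n = rpm/60 = 44.250000 rev/s
target J* = 1.2358; solve J* = V/(n·D) for n: n = V/(J*·D) = 53.37/(1.2358 × 0.715) = 60.400839 rev/s
rpm = 60·n = 3624.050331

rpm = 3624.05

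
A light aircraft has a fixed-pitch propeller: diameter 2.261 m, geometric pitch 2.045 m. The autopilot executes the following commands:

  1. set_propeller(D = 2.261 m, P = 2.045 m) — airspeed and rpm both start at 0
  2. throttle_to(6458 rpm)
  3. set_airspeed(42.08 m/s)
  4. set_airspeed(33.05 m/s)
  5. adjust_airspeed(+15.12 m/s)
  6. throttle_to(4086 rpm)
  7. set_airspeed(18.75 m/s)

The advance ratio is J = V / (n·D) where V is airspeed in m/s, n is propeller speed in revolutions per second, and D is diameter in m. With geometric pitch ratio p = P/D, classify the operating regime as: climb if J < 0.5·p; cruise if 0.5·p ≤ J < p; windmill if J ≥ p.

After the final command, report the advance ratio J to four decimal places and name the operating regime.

set_propeller: D = 2.261 m, P = 2.045 m (p = P/D = 0.904467); state ← (V=0, rpm=0)
throttle_to(6458): rpm ← 6458
set_airspeed(42.08): V ← 42.08 m/s
set_airspeed(33.05): V ← 33.05 m/s
adjust_airspeed(+15.12): V ← 33.05 +15.12 = 48.17 m/s
throttle_to(4086): rpm ← 4086
set_airspeed(18.75): V ← 18.75 m/s
final state: V = 18.75 m/s, rpm = 4086 → n = rpm/60 = 68.100000 rev/s
J = V / (n·D) = 18.75 / (68.100000 × 2.261) = 0.121774
regime bands: climb J<0.4522 | cruise [0.4522, 0.9045) | windmill J≥0.9045
J = 0.1218 → climb

J = 0.1218, regime = climb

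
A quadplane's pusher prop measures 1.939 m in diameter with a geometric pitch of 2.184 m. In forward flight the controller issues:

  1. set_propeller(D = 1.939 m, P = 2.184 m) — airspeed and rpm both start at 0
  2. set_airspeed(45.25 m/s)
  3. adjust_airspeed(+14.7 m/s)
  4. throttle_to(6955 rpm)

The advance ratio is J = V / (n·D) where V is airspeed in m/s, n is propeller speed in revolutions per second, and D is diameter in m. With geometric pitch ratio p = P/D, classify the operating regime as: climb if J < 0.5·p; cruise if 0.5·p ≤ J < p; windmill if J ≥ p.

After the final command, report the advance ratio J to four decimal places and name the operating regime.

J = 0.2667, regime = climb

set_propeller: D = 1.939 m, P = 2.184 m (p = P/D = 1.126354); state ← (V=0, rpm=0)
set_airspeed(45.25): V ← 45.25 m/s
adjust_airspeed(+14.7): V ← 45.25 +14.7 = 59.95 m/s
throttle_to(6955): rpm ← 6955
final state: V = 59.95 m/s, rpm = 6955 → n = rpm/60 = 115.916667 rev/s
J = V / (n·D) = 59.95 / (115.916667 × 1.939) = 0.266726
regime bands: climb J<0.5632 | cruise [0.5632, 1.1264) | windmill J≥1.1264
J = 0.2667 → climb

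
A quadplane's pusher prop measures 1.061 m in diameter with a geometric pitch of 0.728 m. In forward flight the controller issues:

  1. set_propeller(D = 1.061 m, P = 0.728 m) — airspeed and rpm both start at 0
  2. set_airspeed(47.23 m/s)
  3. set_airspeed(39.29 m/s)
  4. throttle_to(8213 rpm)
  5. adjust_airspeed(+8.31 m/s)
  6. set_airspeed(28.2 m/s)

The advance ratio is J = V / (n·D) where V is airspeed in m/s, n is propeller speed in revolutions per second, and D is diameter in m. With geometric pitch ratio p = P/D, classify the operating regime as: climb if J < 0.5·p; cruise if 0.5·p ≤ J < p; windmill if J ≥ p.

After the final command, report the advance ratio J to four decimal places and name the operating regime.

J = 0.1942, regime = climb

set_propeller: D = 1.061 m, P = 0.728 m (p = P/D = 0.686145); state ← (V=0, rpm=0)
set_airspeed(47.23): V ← 47.23 m/s
set_airspeed(39.29): V ← 39.29 m/s
throttle_to(8213): rpm ← 8213
adjust_airspeed(+8.31): V ← 39.29 +8.31 = 47.6 m/s
set_airspeed(28.2): V ← 28.2 m/s
final state: V = 28.2 m/s, rpm = 8213 → n = rpm/60 = 136.883333 rev/s
J = V / (n·D) = 28.2 / (136.883333 × 1.061) = 0.194170
regime bands: climb J<0.3431 | cruise [0.3431, 0.6861) | windmill J≥0.6861
J = 0.1942 → climb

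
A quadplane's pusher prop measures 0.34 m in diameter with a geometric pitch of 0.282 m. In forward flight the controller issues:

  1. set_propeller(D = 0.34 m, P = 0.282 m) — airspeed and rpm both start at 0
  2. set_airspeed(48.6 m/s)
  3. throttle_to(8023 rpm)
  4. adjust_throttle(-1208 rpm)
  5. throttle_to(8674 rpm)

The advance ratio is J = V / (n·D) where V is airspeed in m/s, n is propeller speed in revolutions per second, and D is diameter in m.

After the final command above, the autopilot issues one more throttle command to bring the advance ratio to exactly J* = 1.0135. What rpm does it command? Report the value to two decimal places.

rpm = 8462.23

set_propeller: D = 0.34 m, P = 0.282 m (p = P/D = 0.829412); state ← (V=0, rpm=0)
set_airspeed(48.6): V ← 48.6 m/s
throttle_to(8023): rpm ← 8023
adjust_throttle(-1208): rpm ← 8023 -1208 = 6815
throttle_to(8674): rpm ← 8674
final state: V = 48.6 m/s, rpm = 8674 → n = rpm/60 = 144.566667 rev/s
target J* = 1.0135; solve J* = V/(n·D) for n: n = V/(J*·D) = 48.6/(1.0135 × 0.34) = 141.037175 rev/s
rpm = 60·n = 8462.230477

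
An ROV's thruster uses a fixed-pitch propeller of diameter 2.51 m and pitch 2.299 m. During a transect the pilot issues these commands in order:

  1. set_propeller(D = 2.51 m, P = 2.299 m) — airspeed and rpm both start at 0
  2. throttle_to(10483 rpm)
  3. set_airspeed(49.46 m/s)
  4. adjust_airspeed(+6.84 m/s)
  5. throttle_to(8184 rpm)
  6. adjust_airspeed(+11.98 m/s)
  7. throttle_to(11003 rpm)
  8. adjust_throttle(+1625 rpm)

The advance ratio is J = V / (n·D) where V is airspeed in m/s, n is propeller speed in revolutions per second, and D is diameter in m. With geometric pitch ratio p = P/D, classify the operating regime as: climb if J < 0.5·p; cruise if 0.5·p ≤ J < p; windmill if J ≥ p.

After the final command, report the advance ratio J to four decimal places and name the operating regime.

set_propeller: D = 2.51 m, P = 2.299 m (p = P/D = 0.915936); state ← (V=0, rpm=0)
throttle_to(10483): rpm ← 10483
set_airspeed(49.46): V ← 49.46 m/s
adjust_airspeed(+6.84): V ← 49.46 +6.84 = 56.3 m/s
throttle_to(8184): rpm ← 8184
adjust_airspeed(+11.98): V ← 56.3 +11.98 = 68.28 m/s
throttle_to(11003): rpm ← 11003
adjust_throttle(+1625): rpm ← 11003 +1625 = 12628
final state: V = 68.28 m/s, rpm = 12628 → n = rpm/60 = 210.466667 rev/s
J = V / (n·D) = 68.28 / (210.466667 × 2.51) = 0.129252
regime bands: climb J<0.4580 | cruise [0.4580, 0.9159) | windmill J≥0.9159
J = 0.1293 → climb

J = 0.1293, regime = climb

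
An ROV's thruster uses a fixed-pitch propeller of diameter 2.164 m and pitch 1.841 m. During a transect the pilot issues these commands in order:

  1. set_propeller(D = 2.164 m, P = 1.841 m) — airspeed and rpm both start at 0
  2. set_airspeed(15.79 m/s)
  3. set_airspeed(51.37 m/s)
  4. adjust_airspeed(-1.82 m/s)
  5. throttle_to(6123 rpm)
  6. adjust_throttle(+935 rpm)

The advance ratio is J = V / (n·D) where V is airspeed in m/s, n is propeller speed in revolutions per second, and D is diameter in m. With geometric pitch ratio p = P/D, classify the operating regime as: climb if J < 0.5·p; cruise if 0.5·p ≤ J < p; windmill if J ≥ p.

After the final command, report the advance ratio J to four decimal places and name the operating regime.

J = 0.1947, regime = climb

set_propeller: D = 2.164 m, P = 1.841 m (p = P/D = 0.850739); state ← (V=0, rpm=0)
set_airspeed(15.79): V ← 15.79 m/s
set_airspeed(51.37): V ← 51.37 m/s
adjust_airspeed(-1.82): V ← 51.37 -1.82 = 49.55 m/s
throttle_to(6123): rpm ← 6123
adjust_throttle(+935): rpm ← 6123 +935 = 7058
final state: V = 49.55 m/s, rpm = 7058 → n = rpm/60 = 117.633333 rev/s
J = V / (n·D) = 49.55 / (117.633333 × 2.164) = 0.194651
regime bands: climb J<0.4254 | cruise [0.4254, 0.8507) | windmill J≥0.8507
J = 0.1947 → climb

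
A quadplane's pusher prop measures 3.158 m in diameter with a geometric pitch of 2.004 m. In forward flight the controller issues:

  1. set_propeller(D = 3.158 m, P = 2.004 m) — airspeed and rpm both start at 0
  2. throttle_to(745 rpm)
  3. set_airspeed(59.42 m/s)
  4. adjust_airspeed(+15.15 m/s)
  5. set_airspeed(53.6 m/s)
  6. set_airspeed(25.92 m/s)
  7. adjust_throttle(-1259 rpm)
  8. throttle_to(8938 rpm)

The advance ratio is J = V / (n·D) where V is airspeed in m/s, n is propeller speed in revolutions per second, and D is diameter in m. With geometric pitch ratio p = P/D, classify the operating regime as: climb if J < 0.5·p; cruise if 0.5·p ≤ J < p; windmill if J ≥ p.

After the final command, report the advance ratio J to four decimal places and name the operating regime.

set_propeller: D = 3.158 m, P = 2.004 m (p = P/D = 0.634579); state ← (V=0, rpm=0)
throttle_to(745): rpm ← 745
set_airspeed(59.42): V ← 59.42 m/s
adjust_airspeed(+15.15): V ← 59.42 +15.15 = 74.57 m/s
set_airspeed(53.6): V ← 53.6 m/s
set_airspeed(25.92): V ← 25.92 m/s
adjust_throttle(-1259): rpm ← 745 -1259 = -514
throttle_to(8938): rpm ← 8938
final state: V = 25.92 m/s, rpm = 8938 → n = rpm/60 = 148.966667 rev/s
J = V / (n·D) = 25.92 / (148.966667 × 3.158) = 0.055098
regime bands: climb J<0.3173 | cruise [0.3173, 0.6346) | windmill J≥0.6346
J = 0.0551 → climb

J = 0.0551, regime = climb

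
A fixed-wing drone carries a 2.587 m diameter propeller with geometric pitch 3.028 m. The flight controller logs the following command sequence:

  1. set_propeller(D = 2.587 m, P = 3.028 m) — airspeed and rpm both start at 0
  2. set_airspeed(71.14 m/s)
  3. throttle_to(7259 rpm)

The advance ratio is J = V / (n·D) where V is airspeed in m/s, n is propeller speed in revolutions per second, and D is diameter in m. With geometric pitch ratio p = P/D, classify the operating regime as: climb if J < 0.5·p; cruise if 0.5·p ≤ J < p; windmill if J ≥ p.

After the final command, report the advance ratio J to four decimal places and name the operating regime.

set_propeller: D = 2.587 m, P = 3.028 m (p = P/D = 1.170468); state ← (V=0, rpm=0)
set_airspeed(71.14): V ← 71.14 m/s
throttle_to(7259): rpm ← 7259
final state: V = 71.14 m/s, rpm = 7259 → n = rpm/60 = 120.983333 rev/s
J = V / (n·D) = 71.14 / (120.983333 × 2.587) = 0.227296
regime bands: climb J<0.5852 | cruise [0.5852, 1.1705) | windmill J≥1.1705
J = 0.2273 → climb

J = 0.2273, regime = climb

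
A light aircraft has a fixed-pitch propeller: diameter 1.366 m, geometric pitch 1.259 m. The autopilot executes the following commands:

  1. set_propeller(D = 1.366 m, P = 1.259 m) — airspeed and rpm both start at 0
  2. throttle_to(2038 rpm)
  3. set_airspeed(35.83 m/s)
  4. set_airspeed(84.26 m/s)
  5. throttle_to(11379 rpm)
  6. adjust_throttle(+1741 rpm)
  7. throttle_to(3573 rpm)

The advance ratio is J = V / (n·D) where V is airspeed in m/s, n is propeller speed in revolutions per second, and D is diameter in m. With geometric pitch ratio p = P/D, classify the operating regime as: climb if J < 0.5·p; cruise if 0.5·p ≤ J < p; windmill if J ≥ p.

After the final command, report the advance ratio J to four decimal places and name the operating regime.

set_propeller: D = 1.366 m, P = 1.259 m (p = P/D = 0.921669); state ← (V=0, rpm=0)
throttle_to(2038): rpm ← 2038
set_airspeed(35.83): V ← 35.83 m/s
set_airspeed(84.26): V ← 84.26 m/s
throttle_to(11379): rpm ← 11379
adjust_throttle(+1741): rpm ← 11379 +1741 = 13120
throttle_to(3573): rpm ← 3573
final state: V = 84.26 m/s, rpm = 3573 → n = rpm/60 = 59.550000 rev/s
J = V / (n·D) = 84.26 / (59.550000 × 1.366) = 1.035831
regime bands: climb J<0.4608 | cruise [0.4608, 0.9217) | windmill J≥0.9217
J = 1.0358 → windmill

J = 1.0358, regime = windmill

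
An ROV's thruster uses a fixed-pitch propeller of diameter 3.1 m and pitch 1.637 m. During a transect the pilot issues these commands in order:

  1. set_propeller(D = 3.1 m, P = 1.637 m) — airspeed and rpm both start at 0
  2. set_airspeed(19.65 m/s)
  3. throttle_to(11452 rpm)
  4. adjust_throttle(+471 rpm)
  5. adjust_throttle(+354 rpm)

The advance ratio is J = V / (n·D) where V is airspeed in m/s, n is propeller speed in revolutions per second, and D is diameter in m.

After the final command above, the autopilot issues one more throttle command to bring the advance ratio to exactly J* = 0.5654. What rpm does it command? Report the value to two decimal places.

rpm = 672.66

set_propeller: D = 3.1 m, P = 1.637 m (p = P/D = 0.528065); state ← (V=0, rpm=0)
set_airspeed(19.65): V ← 19.65 m/s
throttle_to(11452): rpm ← 11452
adjust_throttle(+471): rpm ← 11452 +471 = 11923
adjust_throttle(+354): rpm ← 11923 +354 = 12277
final state: V = 19.65 m/s, rpm = 12277 → n = rpm/60 = 204.616667 rev/s
target J* = 0.5654; solve J* = V/(n·D) for n: n = V/(J*·D) = 19.65/(0.5654 × 3.1) = 11.211018 rev/s
rpm = 60·n = 672.661091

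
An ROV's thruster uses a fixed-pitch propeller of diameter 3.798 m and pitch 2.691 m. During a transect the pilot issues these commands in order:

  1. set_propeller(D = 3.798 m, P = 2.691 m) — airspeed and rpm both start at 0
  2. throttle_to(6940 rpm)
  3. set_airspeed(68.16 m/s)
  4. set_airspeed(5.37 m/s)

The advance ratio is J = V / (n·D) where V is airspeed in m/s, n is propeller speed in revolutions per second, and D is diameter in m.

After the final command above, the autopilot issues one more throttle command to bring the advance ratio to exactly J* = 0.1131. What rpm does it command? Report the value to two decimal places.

rpm = 750.08

set_propeller: D = 3.798 m, P = 2.691 m (p = P/D = 0.708531); state ← (V=0, rpm=0)
throttle_to(6940): rpm ← 6940
set_airspeed(68.16): V ← 68.16 m/s
set_airspeed(5.37): V ← 5.37 m/s
final state: V = 5.37 m/s, rpm = 6940 → n = rpm/60 = 115.666667 rev/s
target J* = 0.1131; solve J* = V/(n·D) for n: n = V/(J*·D) = 5.37/(0.1131 × 3.798) = 12.501344 rev/s
rpm = 60·n = 750.080665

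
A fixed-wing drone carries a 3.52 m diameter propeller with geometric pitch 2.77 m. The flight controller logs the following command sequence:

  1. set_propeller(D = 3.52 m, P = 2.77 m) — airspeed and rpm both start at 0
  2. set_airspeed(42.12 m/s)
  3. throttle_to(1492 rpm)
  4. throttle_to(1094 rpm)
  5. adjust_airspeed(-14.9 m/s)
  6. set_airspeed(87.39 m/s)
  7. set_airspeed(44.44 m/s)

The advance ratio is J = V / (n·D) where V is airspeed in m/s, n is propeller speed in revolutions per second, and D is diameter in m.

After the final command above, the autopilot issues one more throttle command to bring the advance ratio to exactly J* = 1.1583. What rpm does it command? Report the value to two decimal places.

rpm = 653.98

set_propeller: D = 3.52 m, P = 2.77 m (p = P/D = 0.786932); state ← (V=0, rpm=0)
set_airspeed(42.12): V ← 42.12 m/s
throttle_to(1492): rpm ← 1492
throttle_to(1094): rpm ← 1094
adjust_airspeed(-14.9): V ← 42.12 -14.9 = 27.22 m/s
set_airspeed(87.39): V ← 87.39 m/s
set_airspeed(44.44): V ← 44.44 m/s
final state: V = 44.44 m/s, rpm = 1094 → n = rpm/60 = 18.233333 rev/s
target J* = 1.1583; solve J* = V/(n·D) for n: n = V/(J*·D) = 44.44/(1.1583 × 3.52) = 10.899594 rev/s
rpm = 60·n = 653.975654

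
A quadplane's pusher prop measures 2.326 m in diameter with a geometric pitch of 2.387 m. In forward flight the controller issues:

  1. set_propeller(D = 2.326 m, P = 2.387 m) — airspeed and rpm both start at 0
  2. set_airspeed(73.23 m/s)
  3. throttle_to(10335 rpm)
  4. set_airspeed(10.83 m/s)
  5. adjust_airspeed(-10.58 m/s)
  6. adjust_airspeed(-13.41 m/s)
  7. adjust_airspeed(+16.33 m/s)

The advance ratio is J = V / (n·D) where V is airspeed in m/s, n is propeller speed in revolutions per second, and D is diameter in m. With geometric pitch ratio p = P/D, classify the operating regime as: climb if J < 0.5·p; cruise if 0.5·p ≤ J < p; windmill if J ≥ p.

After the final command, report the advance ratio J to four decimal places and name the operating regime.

set_propeller: D = 2.326 m, P = 2.387 m (p = P/D = 1.026225); state ← (V=0, rpm=0)
set_airspeed(73.23): V ← 73.23 m/s
throttle_to(10335): rpm ← 10335
set_airspeed(10.83): V ← 10.83 m/s
adjust_airspeed(-10.58): V ← 10.83 -10.58 = 0.25 m/s
adjust_airspeed(-13.41): V ← 0.25 -13.41 = -13.16 m/s
adjust_airspeed(+16.33): V ← -13.16 +16.33 = 3.17 m/s
final state: V = 3.17 m/s, rpm = 10335 → n = rpm/60 = 172.250000 rev/s
J = V / (n·D) = 3.17 / (172.250000 × 2.326) = 0.007912
regime bands: climb J<0.5131 | cruise [0.5131, 1.0262) | windmill J≥1.0262
J = 0.0079 → climb

J = 0.0079, regime = climb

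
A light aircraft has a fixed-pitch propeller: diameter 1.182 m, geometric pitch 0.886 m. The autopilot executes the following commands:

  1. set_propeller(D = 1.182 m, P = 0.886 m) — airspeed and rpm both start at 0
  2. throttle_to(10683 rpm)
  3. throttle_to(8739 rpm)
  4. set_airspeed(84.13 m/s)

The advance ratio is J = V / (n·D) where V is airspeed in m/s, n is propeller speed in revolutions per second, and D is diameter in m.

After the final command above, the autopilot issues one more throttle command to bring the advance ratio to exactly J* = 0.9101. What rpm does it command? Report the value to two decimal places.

set_propeller: D = 1.182 m, P = 0.886 m (p = P/D = 0.749577); state ← (V=0, rpm=0)
throttle_to(10683): rpm ← 10683
throttle_to(8739): rpm ← 8739
set_airspeed(84.13): V ← 84.13 m/s
final state: V = 84.13 m/s, rpm = 8739 → n = rpm/60 = 145.650000 rev/s
target J* = 0.9101; solve J* = V/(n·D) for n: n = V/(J*·D) = 84.13/(0.9101 × 1.182) = 78.206761 rev/s
rpm = 60·n = 4692.405643

rpm = 4692.41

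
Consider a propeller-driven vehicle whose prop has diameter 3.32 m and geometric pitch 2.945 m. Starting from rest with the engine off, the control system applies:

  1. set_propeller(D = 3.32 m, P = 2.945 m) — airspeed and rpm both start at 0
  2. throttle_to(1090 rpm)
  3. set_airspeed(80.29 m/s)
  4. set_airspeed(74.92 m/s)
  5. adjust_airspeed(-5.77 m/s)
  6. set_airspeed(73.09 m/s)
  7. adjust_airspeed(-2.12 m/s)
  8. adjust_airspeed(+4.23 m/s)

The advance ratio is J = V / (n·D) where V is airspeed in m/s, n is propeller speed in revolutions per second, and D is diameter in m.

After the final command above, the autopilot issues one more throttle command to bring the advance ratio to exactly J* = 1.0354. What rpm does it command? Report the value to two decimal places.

set_propeller: D = 3.32 m, P = 2.945 m (p = P/D = 0.887048); state ← (V=0, rpm=0)
throttle_to(1090): rpm ← 1090
set_airspeed(80.29): V ← 80.29 m/s
set_airspeed(74.92): V ← 74.92 m/s
adjust_airspeed(-5.77): V ← 74.92 -5.77 = 69.15 m/s
set_airspeed(73.09): V ← 73.09 m/s
adjust_airspeed(-2.12): V ← 73.09 -2.12 = 70.97 m/s
adjust_airspeed(+4.23): V ← 70.97 +4.23 = 75.2 m/s
final state: V = 75.2 m/s, rpm = 1090 → n = rpm/60 = 18.166667 rev/s
target J* = 1.0354; solve J* = V/(n·D) for n: n = V/(J*·D) = 75.2/(1.0354 × 3.32) = 21.876185 rev/s
rpm = 60·n = 1312.571127

rpm = 1312.57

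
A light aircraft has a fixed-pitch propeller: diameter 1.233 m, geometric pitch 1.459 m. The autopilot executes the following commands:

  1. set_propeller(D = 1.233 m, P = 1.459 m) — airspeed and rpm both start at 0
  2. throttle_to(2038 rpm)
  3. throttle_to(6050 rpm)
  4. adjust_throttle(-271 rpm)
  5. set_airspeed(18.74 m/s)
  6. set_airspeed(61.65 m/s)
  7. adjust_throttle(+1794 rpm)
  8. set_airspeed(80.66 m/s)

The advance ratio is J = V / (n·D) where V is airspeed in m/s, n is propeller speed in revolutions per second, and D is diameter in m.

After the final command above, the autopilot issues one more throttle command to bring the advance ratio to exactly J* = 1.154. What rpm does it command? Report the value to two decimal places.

rpm = 3401.27

set_propeller: D = 1.233 m, P = 1.459 m (p = P/D = 1.183293); state ← (V=0, rpm=0)
throttle_to(2038): rpm ← 2038
throttle_to(6050): rpm ← 6050
adjust_throttle(-271): rpm ← 6050 -271 = 5779
set_airspeed(18.74): V ← 18.74 m/s
set_airspeed(61.65): V ← 61.65 m/s
adjust_throttle(+1794): rpm ← 5779 +1794 = 7573
set_airspeed(80.66): V ← 80.66 m/s
final state: V = 80.66 m/s, rpm = 7573 → n = rpm/60 = 126.216667 rev/s
target J* = 1.154; solve J* = V/(n·D) for n: n = V/(J*·D) = 80.66/(1.154 × 1.233) = 56.687765 rev/s
rpm = 60·n = 3401.265881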